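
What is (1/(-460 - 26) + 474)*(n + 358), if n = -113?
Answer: 56438935/486 ≈ 1.1613e+5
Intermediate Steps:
(1/(-460 - 26) + 474)*(n + 358) = (1/(-460 - 26) + 474)*(-113 + 358) = (1/(-486) + 474)*245 = (-1/486 + 474)*245 = (230363/486)*245 = 56438935/486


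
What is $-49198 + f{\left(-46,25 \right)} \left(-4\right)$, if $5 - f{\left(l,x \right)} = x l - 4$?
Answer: $-53834$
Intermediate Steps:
$f{\left(l,x \right)} = 9 - l x$ ($f{\left(l,x \right)} = 5 - \left(x l - 4\right) = 5 - \left(l x - 4\right) = 5 - \left(-4 + l x\right) = 9 - l x$)
$-49198 + f{\left(-46,25 \right)} \left(-4\right) = -49198 + \left(9 - \left(-46\right) 25\right) \left(-4\right) = -49198 + \left(9 + 1150\right) \left(-4\right) = -49198 + 1159 \left(-4\right) = -49198 - 4636 = -53834$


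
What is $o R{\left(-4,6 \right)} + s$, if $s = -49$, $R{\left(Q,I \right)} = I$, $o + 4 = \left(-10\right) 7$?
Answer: $-493$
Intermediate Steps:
$o = -74$ ($o = -4 - 70 = -74$)
$o R{\left(-4,6 \right)} + s = \left(-74\right) 6 - 49 = -444 - 49 = -493$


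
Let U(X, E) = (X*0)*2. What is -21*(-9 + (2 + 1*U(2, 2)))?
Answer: 147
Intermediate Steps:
U(X, E) = 0 (U(X, E) = 0*2 = 0)
-21*(-9 + (2 + 1*U(2, 2))) = -21*(-9 + (2 + 1*0)) = -21*(-9 + (2 + 0)) = -21*(-9 + 2) = -21*(-7) = 147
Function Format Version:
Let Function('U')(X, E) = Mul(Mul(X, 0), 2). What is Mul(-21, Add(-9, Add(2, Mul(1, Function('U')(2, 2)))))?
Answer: 147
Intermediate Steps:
Function('U')(X, E) = 0 (Function('U')(X, E) = Mul(0, 2) = 0)
Mul(-21, Add(-9, Add(2, Mul(1, Function('U')(2, 2))))) = Mul(-21, Add(-9, Add(2, Mul(1, 0)))) = Mul(-21, Add(-9, Add(2, 0))) = Mul(-21, Add(-9, 2)) = Mul(-21, -7) = 147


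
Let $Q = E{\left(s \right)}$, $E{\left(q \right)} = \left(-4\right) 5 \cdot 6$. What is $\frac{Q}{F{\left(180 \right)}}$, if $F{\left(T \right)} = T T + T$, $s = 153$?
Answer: $- \frac{2}{543} \approx -0.0036832$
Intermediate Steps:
$F{\left(T \right)} = T + T^{2}$ ($F{\left(T \right)} = T^{2} + T = T + T^{2}$)
$E{\left(q \right)} = -120$ ($E{\left(q \right)} = \left(-20\right) 6 = -120$)
$Q = -120$
$\frac{Q}{F{\left(180 \right)}} = - \frac{120}{180 \left(1 + 180\right)} = - \frac{120}{180 \cdot 181} = - \frac{120}{32580} = \left(-120\right) \frac{1}{32580} = - \frac{2}{543}$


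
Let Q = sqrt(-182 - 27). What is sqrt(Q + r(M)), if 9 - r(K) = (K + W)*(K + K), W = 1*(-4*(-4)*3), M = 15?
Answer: sqrt(-1881 + I*sqrt(209)) ≈ 0.1667 + 43.371*I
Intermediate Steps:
W = 48 (W = 1*(16*3) = 1*48 = 48)
r(K) = 9 - 2*K*(48 + K) (r(K) = 9 - (K + 48)*(K + K) = 9 - (48 + K)*2*K = 9 - 2*K*(48 + K))
Q = I*sqrt(209) (Q = sqrt(-209) = I*sqrt(209) ≈ 14.457*I)
sqrt(Q + r(M)) = sqrt(I*sqrt(209) + (9 - 96*15 - 2*15**2)) = sqrt(I*sqrt(209) + (9 - 1440 - 2*225)) = sqrt(I*sqrt(209) + (9 - 1440 - 450)) = sqrt(I*sqrt(209) - 1881) = sqrt(-1881 + I*sqrt(209))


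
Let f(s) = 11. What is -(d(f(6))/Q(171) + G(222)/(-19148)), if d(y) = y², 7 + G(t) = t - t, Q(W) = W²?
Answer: -2521595/559906668 ≈ -0.0045036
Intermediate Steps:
G(t) = -7 (G(t) = -7 + (t - t) = -7 + 0 = -7)
-(d(f(6))/Q(171) + G(222)/(-19148)) = -(11²/(171²) - 7/(-19148)) = -(121/29241 - 7*(-1/19148)) = -(121*(1/29241) + 7/19148) = -(121/29241 + 7/19148) = -1*2521595/559906668 = -2521595/559906668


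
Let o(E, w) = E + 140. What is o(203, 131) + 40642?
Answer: 40985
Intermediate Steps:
o(E, w) = 140 + E
o(203, 131) + 40642 = (140 + 203) + 40642 = 343 + 40642 = 40985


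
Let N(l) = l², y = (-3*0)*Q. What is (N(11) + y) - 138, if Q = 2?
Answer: -17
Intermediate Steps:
y = 0 (y = -3*0*2 = 0*2 = 0)
(N(11) + y) - 138 = (11² + 0) - 138 = (121 + 0) - 138 = 121 - 138 = -17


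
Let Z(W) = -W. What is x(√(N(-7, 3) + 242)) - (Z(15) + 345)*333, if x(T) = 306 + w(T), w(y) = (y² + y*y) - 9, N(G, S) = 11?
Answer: -109087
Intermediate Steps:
w(y) = -9 + 2*y² (w(y) = (y² + y²) - 9 = 2*y² - 9 = -9 + 2*y²)
x(T) = 297 + 2*T² (x(T) = 306 + (-9 + 2*T²) = 297 + 2*T²)
x(√(N(-7, 3) + 242)) - (Z(15) + 345)*333 = (297 + 2*(√(11 + 242))²) - (-1*15 + 345)*333 = (297 + 2*(√253)²) - (-15 + 345)*333 = (297 + 2*253) - 330*333 = (297 + 506) - 1*109890 = 803 - 109890 = -109087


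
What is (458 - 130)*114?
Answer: 37392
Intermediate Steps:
(458 - 130)*114 = 328*114 = 37392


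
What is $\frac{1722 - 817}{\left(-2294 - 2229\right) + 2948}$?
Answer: $- \frac{181}{315} \approx -0.5746$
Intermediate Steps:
$\frac{1722 - 817}{\left(-2294 - 2229\right) + 2948} = \frac{905}{-4523 + 2948} = \frac{905}{-1575} = 905 \left(- \frac{1}{1575}\right) = - \frac{181}{315}$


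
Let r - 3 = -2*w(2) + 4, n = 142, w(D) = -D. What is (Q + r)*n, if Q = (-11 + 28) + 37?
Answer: 9230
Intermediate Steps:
Q = 54 (Q = 17 + 37 = 54)
r = 11 (r = 3 + (-(-2)*2 + 4) = 3 + (-2*(-2) + 4) = 3 + (4 + 4) = 3 + 8 = 11)
(Q + r)*n = (54 + 11)*142 = 65*142 = 9230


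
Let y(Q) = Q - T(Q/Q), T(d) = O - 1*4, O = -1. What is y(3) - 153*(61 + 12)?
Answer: -11161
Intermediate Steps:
T(d) = -5 (T(d) = -1 - 1*4 = -1 - 4 = -5)
y(Q) = 5 + Q (y(Q) = Q - 1*(-5) = Q + 5 = 5 + Q)
y(3) - 153*(61 + 12) = (5 + 3) - 153*(61 + 12) = 8 - 153*73 = 8 - 11169 = -11161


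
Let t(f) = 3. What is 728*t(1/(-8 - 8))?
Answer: 2184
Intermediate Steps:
728*t(1/(-8 - 8)) = 728*3 = 2184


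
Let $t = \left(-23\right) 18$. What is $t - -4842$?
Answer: $4428$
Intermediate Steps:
$t = -414$
$t - -4842 = -414 - -4842 = -414 + 4842 = 4428$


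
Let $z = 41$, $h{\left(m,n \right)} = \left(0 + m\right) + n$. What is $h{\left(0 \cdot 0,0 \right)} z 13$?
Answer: $0$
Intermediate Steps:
$h{\left(m,n \right)} = m + n$
$h{\left(0 \cdot 0,0 \right)} z 13 = \left(0 \cdot 0 + 0\right) 41 \cdot 13 = \left(0 + 0\right) 41 \cdot 13 = 0 \cdot 41 \cdot 13 = 0 \cdot 13 = 0$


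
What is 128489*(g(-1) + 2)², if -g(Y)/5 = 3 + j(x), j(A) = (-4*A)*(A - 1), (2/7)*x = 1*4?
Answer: 1690289370081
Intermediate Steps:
x = 14 (x = 7*(1*4)/2 = (7/2)*4 = 14)
j(A) = -4*A*(-1 + A) (j(A) = (-4*A)*(-1 + A) = -4*A*(-1 + A))
g(Y) = 3625 (g(Y) = -5*(3 + 4*14*(1 - 1*14)) = -5*(3 + 4*14*(1 - 14)) = -5*(3 + 4*14*(-13)) = -5*(3 - 728) = -5*(-725) = 3625)
128489*(g(-1) + 2)² = 128489*(3625 + 2)² = 128489*3627² = 128489*13155129 = 1690289370081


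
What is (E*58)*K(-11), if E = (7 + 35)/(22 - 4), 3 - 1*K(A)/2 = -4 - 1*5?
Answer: 3248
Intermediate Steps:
K(A) = 24 (K(A) = 6 - 2*(-4 - 1*5) = 6 - 2*(-4 - 5) = 6 - 2*(-9) = 6 + 18 = 24)
E = 7/3 (E = 42/18 = 42*(1/18) = 7/3 ≈ 2.3333)
(E*58)*K(-11) = ((7/3)*58)*24 = (406/3)*24 = 3248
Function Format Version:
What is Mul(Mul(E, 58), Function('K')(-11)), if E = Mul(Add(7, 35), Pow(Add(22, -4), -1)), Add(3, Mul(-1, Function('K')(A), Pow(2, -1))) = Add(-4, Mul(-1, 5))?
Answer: 3248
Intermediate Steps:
Function('K')(A) = 24 (Function('K')(A) = Add(6, Mul(-2, Add(-4, Mul(-1, 5)))) = Add(6, Mul(-2, Add(-4, -5))) = Add(6, Mul(-2, -9)) = Add(6, 18) = 24)
E = Rational(7, 3) (E = Mul(42, Pow(18, -1)) = Mul(42, Rational(1, 18)) = Rational(7, 3) ≈ 2.3333)
Mul(Mul(E, 58), Function('K')(-11)) = Mul(Mul(Rational(7, 3), 58), 24) = Mul(Rational(406, 3), 24) = 3248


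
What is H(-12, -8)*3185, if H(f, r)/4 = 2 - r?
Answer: 127400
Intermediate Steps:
H(f, r) = 8 - 4*r (H(f, r) = 4*(2 - r) = 8 - 4*r)
H(-12, -8)*3185 = (8 - 4*(-8))*3185 = (8 + 32)*3185 = 40*3185 = 127400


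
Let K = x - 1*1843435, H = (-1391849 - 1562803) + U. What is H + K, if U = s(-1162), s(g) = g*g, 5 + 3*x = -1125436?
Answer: -3822990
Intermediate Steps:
x = -375147 (x = -5/3 + (⅓)*(-1125436) = -5/3 - 1125436/3 = -375147)
s(g) = g²
U = 1350244 (U = (-1162)² = 1350244)
H = -1604408 (H = (-1391849 - 1562803) + 1350244 = -2954652 + 1350244 = -1604408)
K = -2218582 (K = -375147 - 1*1843435 = -375147 - 1843435 = -2218582)
H + K = -1604408 - 2218582 = -3822990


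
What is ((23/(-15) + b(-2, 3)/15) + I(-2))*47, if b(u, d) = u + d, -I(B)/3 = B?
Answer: 3196/15 ≈ 213.07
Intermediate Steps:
I(B) = -3*B
b(u, d) = d + u
((23/(-15) + b(-2, 3)/15) + I(-2))*47 = ((23/(-15) + (3 - 2)/15) - 3*(-2))*47 = ((23*(-1/15) + 1*(1/15)) + 6)*47 = ((-23/15 + 1/15) + 6)*47 = (-22/15 + 6)*47 = (68/15)*47 = 3196/15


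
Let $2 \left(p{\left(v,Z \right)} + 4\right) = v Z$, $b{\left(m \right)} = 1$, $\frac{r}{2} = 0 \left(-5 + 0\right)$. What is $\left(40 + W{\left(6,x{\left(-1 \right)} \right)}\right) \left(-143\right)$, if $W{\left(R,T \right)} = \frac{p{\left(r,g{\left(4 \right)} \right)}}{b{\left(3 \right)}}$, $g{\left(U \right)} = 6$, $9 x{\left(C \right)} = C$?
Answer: $-5148$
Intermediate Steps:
$r = 0$ ($r = 2 \cdot 0 \left(-5 + 0\right) = 2 \cdot 0 \left(-5\right) = 2 \cdot 0 = 0$)
$x{\left(C \right)} = \frac{C}{9}$
$p{\left(v,Z \right)} = -4 + \frac{Z v}{2}$ ($p{\left(v,Z \right)} = -4 + \frac{v Z}{2} = -4 + \frac{Z v}{2}$)
$W{\left(R,T \right)} = -4$ ($W{\left(R,T \right)} = \frac{-4 + \frac{1}{2} \cdot 6 \cdot 0}{1} = \left(-4 + 0\right) 1 = \left(-4\right) 1 = -4$)
$\left(40 + W{\left(6,x{\left(-1 \right)} \right)}\right) \left(-143\right) = \left(40 - 4\right) \left(-143\right) = 36 \left(-143\right) = -5148$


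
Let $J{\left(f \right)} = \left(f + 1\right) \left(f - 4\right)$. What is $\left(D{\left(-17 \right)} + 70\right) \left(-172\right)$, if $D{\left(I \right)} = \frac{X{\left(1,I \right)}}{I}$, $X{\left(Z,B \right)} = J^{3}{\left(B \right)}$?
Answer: $\frac{6524280952}{17} \approx 3.8378 \cdot 10^{8}$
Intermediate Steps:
$J{\left(f \right)} = \left(1 + f\right) \left(-4 + f\right)$
$X{\left(Z,B \right)} = \left(-4 + B^{2} - 3 B\right)^{3}$
$D{\left(I \right)} = - \frac{\left(4 - I^{2} + 3 I\right)^{3}}{I}$ ($D{\left(I \right)} = \frac{\left(-1\right) \left(4 - I^{2} + 3 I\right)^{3}}{I} = - \frac{\left(4 - I^{2} + 3 I\right)^{3}}{I}$)
$\left(D{\left(-17 \right)} + 70\right) \left(-172\right) = \left(- \frac{\left(4 - \left(-17\right)^{2} + 3 \left(-17\right)\right)^{3}}{-17} + 70\right) \left(-172\right) = \left(\left(-1\right) \left(- \frac{1}{17}\right) \left(4 - 289 - 51\right)^{3} + 70\right) \left(-172\right) = \left(\left(-1\right) \left(- \frac{1}{17}\right) \left(-336\right)^{3} + 70\right) \left(-172\right) = \left(\left(-1\right) \left(- \frac{1}{17}\right) \left(-37933056\right) + 70\right) \left(-172\right) = \left(- \frac{37933056}{17} + 70\right) \left(-172\right) = \left(- \frac{37931866}{17}\right) \left(-172\right) = \frac{6524280952}{17}$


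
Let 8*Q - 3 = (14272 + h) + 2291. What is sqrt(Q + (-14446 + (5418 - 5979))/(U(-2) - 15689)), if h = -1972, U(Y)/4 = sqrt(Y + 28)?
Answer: sqrt(114542661 - 29188*sqrt(26))/(2*sqrt(15689 - 4*sqrt(26))) ≈ 42.722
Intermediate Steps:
U(Y) = 4*sqrt(28 + Y) (U(Y) = 4*sqrt(Y + 28) = 4*sqrt(28 + Y))
Q = 7297/4 (Q = 3/8 + ((14272 - 1972) + 2291)/8 = 3/8 + (12300 + 2291)/8 = 3/8 + (1/8)*14591 = 3/8 + 14591/8 = 7297/4 ≈ 1824.3)
sqrt(Q + (-14446 + (5418 - 5979))/(U(-2) - 15689)) = sqrt(7297/4 + (-14446 + (5418 - 5979))/(4*sqrt(28 - 2) - 15689)) = sqrt(7297/4 + (-14446 - 561)/(4*sqrt(26) - 15689)) = sqrt(7297/4 - 15007/(-15689 + 4*sqrt(26)))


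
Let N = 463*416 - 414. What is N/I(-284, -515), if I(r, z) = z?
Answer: -192194/515 ≈ -373.19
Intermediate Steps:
N = 192194 (N = 192608 - 414 = 192194)
N/I(-284, -515) = 192194/(-515) = 192194*(-1/515) = -192194/515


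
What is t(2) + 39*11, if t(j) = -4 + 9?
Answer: 434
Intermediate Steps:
t(j) = 5
t(2) + 39*11 = 5 + 39*11 = 5 + 429 = 434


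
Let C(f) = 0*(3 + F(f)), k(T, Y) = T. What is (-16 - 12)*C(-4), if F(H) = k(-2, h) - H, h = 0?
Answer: 0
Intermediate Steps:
F(H) = -2 - H
C(f) = 0 (C(f) = 0*(3 + (-2 - f)) = 0*(1 - f) = 0)
(-16 - 12)*C(-4) = (-16 - 12)*0 = -28*0 = 0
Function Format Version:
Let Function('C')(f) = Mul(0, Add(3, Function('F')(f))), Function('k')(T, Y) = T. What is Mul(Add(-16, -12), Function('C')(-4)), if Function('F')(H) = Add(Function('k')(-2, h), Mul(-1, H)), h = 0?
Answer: 0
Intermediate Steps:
Function('F')(H) = Add(-2, Mul(-1, H))
Function('C')(f) = 0 (Function('C')(f) = Mul(0, Add(3, Add(-2, Mul(-1, f)))) = Mul(0, Add(1, Mul(-1, f))) = 0)
Mul(Add(-16, -12), Function('C')(-4)) = Mul(Add(-16, -12), 0) = Mul(-28, 0) = 0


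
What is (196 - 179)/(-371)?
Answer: -17/371 ≈ -0.045822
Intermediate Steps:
(196 - 179)/(-371) = -1/371*17 = -17/371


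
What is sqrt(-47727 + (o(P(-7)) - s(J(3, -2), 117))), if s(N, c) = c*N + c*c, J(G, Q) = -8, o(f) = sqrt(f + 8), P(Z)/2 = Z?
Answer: sqrt(-60480 + I*sqrt(6)) ≈ 0.005 + 245.93*I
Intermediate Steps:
P(Z) = 2*Z
o(f) = sqrt(8 + f)
s(N, c) = c**2 + N*c (s(N, c) = N*c + c**2 = c**2 + N*c)
sqrt(-47727 + (o(P(-7)) - s(J(3, -2), 117))) = sqrt(-47727 + (sqrt(8 + 2*(-7)) - 117*(-8 + 117))) = sqrt(-47727 + (sqrt(8 - 14) - 117*109)) = sqrt(-47727 + (sqrt(-6) - 1*12753)) = sqrt(-47727 + (I*sqrt(6) - 12753)) = sqrt(-47727 + (-12753 + I*sqrt(6))) = sqrt(-60480 + I*sqrt(6))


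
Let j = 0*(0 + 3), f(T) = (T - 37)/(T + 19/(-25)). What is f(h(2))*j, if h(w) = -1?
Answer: 0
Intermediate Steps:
f(T) = (-37 + T)/(-19/25 + T) (f(T) = (-37 + T)/(T + 19*(-1/25)) = (-37 + T)/(T - 19/25) = (-37 + T)/(-19/25 + T))
j = 0 (j = 0*3 = 0)
f(h(2))*j = (25*(-37 - 1)/(-19 + 25*(-1)))*0 = (25*(-38)/(-19 - 25))*0 = (25*(-38)/(-44))*0 = (25*(-1/44)*(-38))*0 = (475/22)*0 = 0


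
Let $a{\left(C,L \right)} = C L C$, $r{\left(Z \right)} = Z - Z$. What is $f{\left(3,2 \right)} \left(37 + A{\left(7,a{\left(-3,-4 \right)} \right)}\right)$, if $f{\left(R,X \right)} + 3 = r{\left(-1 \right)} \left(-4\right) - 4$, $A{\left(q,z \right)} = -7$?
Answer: $-210$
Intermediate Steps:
$r{\left(Z \right)} = 0$
$a{\left(C,L \right)} = L C^{2}$
$f{\left(R,X \right)} = -7$ ($f{\left(R,X \right)} = -3 + \left(0 \left(-4\right) - 4\right) = -3 + \left(0 - 4\right) = -3 - 4 = -7$)
$f{\left(3,2 \right)} \left(37 + A{\left(7,a{\left(-3,-4 \right)} \right)}\right) = - 7 \left(37 - 7\right) = \left(-7\right) 30 = -210$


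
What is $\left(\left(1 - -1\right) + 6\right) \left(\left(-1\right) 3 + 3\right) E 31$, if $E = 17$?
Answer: $0$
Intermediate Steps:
$\left(\left(1 - -1\right) + 6\right) \left(\left(-1\right) 3 + 3\right) E 31 = \left(\left(1 - -1\right) + 6\right) \left(\left(-1\right) 3 + 3\right) 17 \cdot 31 = \left(\left(1 + 1\right) + 6\right) \left(-3 + 3\right) 17 \cdot 31 = \left(2 + 6\right) 0 \cdot 17 \cdot 31 = 8 \cdot 0 \cdot 17 \cdot 31 = 0 \cdot 17 \cdot 31 = 0 \cdot 31 = 0$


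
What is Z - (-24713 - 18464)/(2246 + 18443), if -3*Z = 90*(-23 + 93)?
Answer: -43403723/20689 ≈ -2097.9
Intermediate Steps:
Z = -2100 (Z = -30*(-23 + 93) = -30*70 = -1/3*6300 = -2100)
Z - (-24713 - 18464)/(2246 + 18443) = -2100 - (-24713 - 18464)/(2246 + 18443) = -2100 - (-43177)/20689 = -2100 - 1*(-43177/20689) = -2100 + 43177/20689 = -43403723/20689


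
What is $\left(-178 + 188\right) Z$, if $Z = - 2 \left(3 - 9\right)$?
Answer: $120$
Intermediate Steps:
$Z = 12$ ($Z = \left(-2\right) \left(-6\right) = 12$)
$\left(-178 + 188\right) Z = \left(-178 + 188\right) 12 = 10 \cdot 12 = 120$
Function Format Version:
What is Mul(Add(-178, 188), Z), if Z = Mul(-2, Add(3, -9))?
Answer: 120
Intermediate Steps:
Z = 12 (Z = Mul(-2, -6) = 12)
Mul(Add(-178, 188), Z) = Mul(Add(-178, 188), 12) = Mul(10, 12) = 120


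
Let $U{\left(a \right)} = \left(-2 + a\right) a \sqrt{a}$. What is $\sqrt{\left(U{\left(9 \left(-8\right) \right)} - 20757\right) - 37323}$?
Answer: $4 \sqrt{-3630 + 1998 i \sqrt{2}} \approx 88.095 + 256.59 i$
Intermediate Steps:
$U{\left(a \right)} = a^{\frac{3}{2}} \left(-2 + a\right)$ ($U{\left(a \right)} = \left(-2 + a\right) a^{\frac{3}{2}} = a^{\frac{3}{2}} \left(-2 + a\right)$)
$\sqrt{\left(U{\left(9 \left(-8\right) \right)} - 20757\right) - 37323} = \sqrt{\left(\left(9 \left(-8\right)\right)^{\frac{3}{2}} \left(-2 + 9 \left(-8\right)\right) - 20757\right) - 37323} = \sqrt{\left(\left(-72\right)^{\frac{3}{2}} \left(-2 - 72\right) - 20757\right) - 37323} = \sqrt{\left(- 432 i \sqrt{2} \left(-74\right) - 20757\right) - 37323} = \sqrt{\left(31968 i \sqrt{2} - 20757\right) - 37323} = \sqrt{\left(-20757 + 31968 i \sqrt{2}\right) - 37323} = \sqrt{-58080 + 31968 i \sqrt{2}}$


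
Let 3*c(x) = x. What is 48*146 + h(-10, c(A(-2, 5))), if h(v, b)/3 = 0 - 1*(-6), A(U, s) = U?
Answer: 7026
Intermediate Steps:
c(x) = x/3
h(v, b) = 18 (h(v, b) = 3*(0 - 1*(-6)) = 3*(0 + 6) = 3*6 = 18)
48*146 + h(-10, c(A(-2, 5))) = 48*146 + 18 = 7008 + 18 = 7026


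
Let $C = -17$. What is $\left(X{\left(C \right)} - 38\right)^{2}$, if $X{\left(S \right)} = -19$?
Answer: $3249$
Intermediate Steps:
$\left(X{\left(C \right)} - 38\right)^{2} = \left(-19 - 38\right)^{2} = \left(-57\right)^{2} = 3249$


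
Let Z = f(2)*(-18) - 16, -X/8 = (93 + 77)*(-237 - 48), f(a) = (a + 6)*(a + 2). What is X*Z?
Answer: -229459200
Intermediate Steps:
f(a) = (2 + a)*(6 + a) (f(a) = (6 + a)*(2 + a) = (2 + a)*(6 + a))
X = 387600 (X = -8*(93 + 77)*(-237 - 48) = -1360*(-285) = -8*(-48450) = 387600)
Z = -592 (Z = (12 + 2² + 8*2)*(-18) - 16 = (12 + 4 + 16)*(-18) - 16 = 32*(-18) - 16 = -576 - 16 = -592)
X*Z = 387600*(-592) = -229459200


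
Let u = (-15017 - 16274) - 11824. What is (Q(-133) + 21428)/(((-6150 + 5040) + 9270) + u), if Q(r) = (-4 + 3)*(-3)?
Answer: -21431/34955 ≈ -0.61310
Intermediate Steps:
Q(r) = 3 (Q(r) = -1*(-3) = 3)
u = -43115 (u = -31291 - 11824 = -43115)
(Q(-133) + 21428)/(((-6150 + 5040) + 9270) + u) = (3 + 21428)/(((-6150 + 5040) + 9270) - 43115) = 21431/((-1110 + 9270) - 43115) = 21431/(8160 - 43115) = 21431/(-34955) = 21431*(-1/34955) = -21431/34955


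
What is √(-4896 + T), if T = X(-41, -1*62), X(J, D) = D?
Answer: I*√4958 ≈ 70.413*I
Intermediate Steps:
T = -62 (T = -1*62 = -62)
√(-4896 + T) = √(-4896 - 62) = √(-4958) = I*√4958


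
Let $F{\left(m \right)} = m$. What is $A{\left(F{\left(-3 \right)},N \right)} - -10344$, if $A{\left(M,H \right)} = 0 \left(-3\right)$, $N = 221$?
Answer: $10344$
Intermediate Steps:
$A{\left(M,H \right)} = 0$
$A{\left(F{\left(-3 \right)},N \right)} - -10344 = 0 - -10344 = 0 + 10344 = 10344$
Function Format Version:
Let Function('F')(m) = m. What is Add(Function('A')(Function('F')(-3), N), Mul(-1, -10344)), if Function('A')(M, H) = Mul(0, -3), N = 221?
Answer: 10344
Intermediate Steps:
Function('A')(M, H) = 0
Add(Function('A')(Function('F')(-3), N), Mul(-1, -10344)) = Add(0, Mul(-1, -10344)) = Add(0, 10344) = 10344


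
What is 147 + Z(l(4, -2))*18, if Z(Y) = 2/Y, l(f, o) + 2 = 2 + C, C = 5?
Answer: 771/5 ≈ 154.20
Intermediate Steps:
l(f, o) = 5 (l(f, o) = -2 + (2 + 5) = -2 + 7 = 5)
147 + Z(l(4, -2))*18 = 147 + (2/5)*18 = 147 + (2*(⅕))*18 = 147 + (⅖)*18 = 147 + 36/5 = 771/5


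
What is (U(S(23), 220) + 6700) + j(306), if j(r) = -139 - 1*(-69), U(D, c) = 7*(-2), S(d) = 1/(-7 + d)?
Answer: 6616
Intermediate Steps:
U(D, c) = -14
j(r) = -70 (j(r) = -139 + 69 = -70)
(U(S(23), 220) + 6700) + j(306) = (-14 + 6700) - 70 = 6686 - 70 = 6616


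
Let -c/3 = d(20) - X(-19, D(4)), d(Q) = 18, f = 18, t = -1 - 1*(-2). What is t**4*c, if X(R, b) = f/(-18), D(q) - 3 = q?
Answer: -57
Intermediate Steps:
t = 1 (t = -1 + 2 = 1)
D(q) = 3 + q
X(R, b) = -1 (X(R, b) = 18/(-18) = 18*(-1/18) = -1)
c = -57 (c = -3*(18 - 1*(-1)) = -3*(18 + 1) = -3*19 = -57)
t**4*c = 1**4*(-57) = 1*(-57) = -57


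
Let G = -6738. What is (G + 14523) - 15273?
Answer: -7488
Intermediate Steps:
(G + 14523) - 15273 = (-6738 + 14523) - 15273 = 7785 - 15273 = -7488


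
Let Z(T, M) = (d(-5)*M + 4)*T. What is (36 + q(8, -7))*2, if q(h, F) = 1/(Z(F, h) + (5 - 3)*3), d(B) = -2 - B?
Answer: 6839/95 ≈ 71.990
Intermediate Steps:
Z(T, M) = T*(4 + 3*M) (Z(T, M) = ((-2 - 1*(-5))*M + 4)*T = ((-2 + 5)*M + 4)*T = (3*M + 4)*T = (4 + 3*M)*T = T*(4 + 3*M))
q(h, F) = 1/(6 + F*(4 + 3*h)) (q(h, F) = 1/(F*(4 + 3*h) + (5 - 3)*3) = 1/(F*(4 + 3*h) + 2*3) = 1/(F*(4 + 3*h) + 6) = 1/(6 + F*(4 + 3*h)))
(36 + q(8, -7))*2 = (36 + 1/(6 - 7*(4 + 3*8)))*2 = (36 + 1/(6 - 7*(4 + 24)))*2 = (36 + 1/(6 - 7*28))*2 = (36 + 1/(6 - 196))*2 = (36 + 1/(-190))*2 = (36 - 1/190)*2 = (6839/190)*2 = 6839/95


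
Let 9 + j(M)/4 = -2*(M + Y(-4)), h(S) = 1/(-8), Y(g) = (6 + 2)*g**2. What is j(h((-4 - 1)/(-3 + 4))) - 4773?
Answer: -5832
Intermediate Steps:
Y(g) = 8*g**2
h(S) = -1/8
j(M) = -1060 - 8*M (j(M) = -36 + 4*(-2*(M + 8*(-4)**2)) = -36 + 4*(-2*(M + 8*16)) = -36 + 4*(-2*(M + 128)) = -36 + 4*(-2*(128 + M)) = -36 + 4*(-256 - 2*M) = -36 + (-1024 - 8*M) = -1060 - 8*M)
j(h((-4 - 1)/(-3 + 4))) - 4773 = (-1060 - 8*(-1/8)) - 4773 = (-1060 + 1) - 4773 = -1059 - 4773 = -5832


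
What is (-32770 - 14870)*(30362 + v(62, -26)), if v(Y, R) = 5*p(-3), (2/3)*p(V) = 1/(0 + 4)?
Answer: -1446535005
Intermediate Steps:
p(V) = 3/8 (p(V) = 3/(2*(0 + 4)) = (3/2)/4 = (3/2)*(¼) = 3/8)
v(Y, R) = 15/8 (v(Y, R) = 5*(3/8) = 15/8)
(-32770 - 14870)*(30362 + v(62, -26)) = (-32770 - 14870)*(30362 + 15/8) = -47640*242911/8 = -1446535005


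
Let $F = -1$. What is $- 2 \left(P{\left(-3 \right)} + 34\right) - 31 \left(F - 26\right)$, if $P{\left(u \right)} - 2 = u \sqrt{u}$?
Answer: $765 + 6 i \sqrt{3} \approx 765.0 + 10.392 i$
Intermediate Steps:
$P{\left(u \right)} = 2 + u^{\frac{3}{2}}$ ($P{\left(u \right)} = 2 + u \sqrt{u} = 2 + u^{\frac{3}{2}}$)
$- 2 \left(P{\left(-3 \right)} + 34\right) - 31 \left(F - 26\right) = - 2 \left(\left(2 + \left(-3\right)^{\frac{3}{2}}\right) + 34\right) - 31 \left(-1 - 26\right) = - 2 \left(\left(2 - 3 i \sqrt{3}\right) + 34\right) - 31 \left(-27\right) = - 2 \left(36 - 3 i \sqrt{3}\right) - -837 = \left(-72 + 6 i \sqrt{3}\right) + 837 = 765 + 6 i \sqrt{3}$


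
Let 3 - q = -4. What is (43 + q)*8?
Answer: 400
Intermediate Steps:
q = 7 (q = 3 - 1*(-4) = 3 + 4 = 7)
(43 + q)*8 = (43 + 7)*8 = 50*8 = 400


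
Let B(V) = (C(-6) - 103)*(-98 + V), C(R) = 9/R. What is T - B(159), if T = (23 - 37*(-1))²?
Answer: 19949/2 ≈ 9974.5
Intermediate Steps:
B(V) = 10241 - 209*V/2 (B(V) = (9/(-6) - 103)*(-98 + V) = (9*(-⅙) - 103)*(-98 + V) = (-3/2 - 103)*(-98 + V) = -209*(-98 + V)/2 = 10241 - 209*V/2)
T = 3600 (T = (23 + 37)² = 60² = 3600)
T - B(159) = 3600 - (10241 - 209/2*159) = 3600 - (10241 - 33231/2) = 3600 - 1*(-12749/2) = 3600 + 12749/2 = 19949/2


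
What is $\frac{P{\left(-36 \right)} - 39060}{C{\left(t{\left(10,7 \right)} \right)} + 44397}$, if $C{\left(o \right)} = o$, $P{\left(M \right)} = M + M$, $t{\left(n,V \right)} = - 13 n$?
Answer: $- \frac{39132}{44267} \approx -0.884$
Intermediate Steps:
$P{\left(M \right)} = 2 M$
$\frac{P{\left(-36 \right)} - 39060}{C{\left(t{\left(10,7 \right)} \right)} + 44397} = \frac{2 \left(-36\right) - 39060}{\left(-13\right) 10 + 44397} = \frac{-72 - 39060}{-130 + 44397} = - \frac{39132}{44267}$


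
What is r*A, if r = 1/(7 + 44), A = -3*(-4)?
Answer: 4/17 ≈ 0.23529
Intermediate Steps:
A = 12
r = 1/51 ≈ 0.019608
r*A = (1/51)*12 = 4/17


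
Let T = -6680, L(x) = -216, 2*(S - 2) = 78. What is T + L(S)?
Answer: -6896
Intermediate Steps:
S = 41 (S = 2 + (½)*78 = 2 + 39 = 41)
T + L(S) = -6680 - 216 = -6896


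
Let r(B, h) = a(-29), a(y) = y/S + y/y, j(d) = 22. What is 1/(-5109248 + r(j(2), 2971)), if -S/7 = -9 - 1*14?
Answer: -161/822588796 ≈ -1.9572e-7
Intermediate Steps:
S = 161 (S = -7*(-9 - 1*14) = -7*(-9 - 14) = -7*(-23) = 161)
a(y) = 1 + y/161 (a(y) = y/161 + y/y = y*(1/161) + 1 = y/161 + 1 = 1 + y/161)
r(B, h) = 132/161 (r(B, h) = 1 + (1/161)*(-29) = 1 - 29/161 = 132/161)
1/(-5109248 + r(j(2), 2971)) = 1/(-5109248 + 132/161) = 1/(-822588796/161) = -161/822588796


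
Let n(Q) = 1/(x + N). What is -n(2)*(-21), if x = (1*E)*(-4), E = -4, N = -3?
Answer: 21/13 ≈ 1.6154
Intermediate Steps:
x = 16 (x = (1*(-4))*(-4) = -4*(-4) = 16)
n(Q) = 1/13 (n(Q) = 1/(16 - 3) = 1/13)
-n(2)*(-21) = -1*1/13*(-21) = -1/13*(-21) = 21/13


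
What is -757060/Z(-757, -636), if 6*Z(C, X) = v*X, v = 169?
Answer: 378530/8957 ≈ 42.261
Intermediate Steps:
Z(C, X) = 169*X/6 (Z(C, X) = (169*X)/6 = 169*X/6)
-757060/Z(-757, -636) = -757060/((169/6)*(-636)) = -757060/(-17914) = -757060*(-1/17914) = 378530/8957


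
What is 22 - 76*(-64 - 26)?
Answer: 6862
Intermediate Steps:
22 - 76*(-64 - 26) = 22 - 76*(-90) = 22 + 6840 = 6862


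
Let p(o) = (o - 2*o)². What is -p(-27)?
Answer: -729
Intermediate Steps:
p(o) = o² (p(o) = (-o)² = o²)
-p(-27) = -1*(-27)² = -1*729 = -729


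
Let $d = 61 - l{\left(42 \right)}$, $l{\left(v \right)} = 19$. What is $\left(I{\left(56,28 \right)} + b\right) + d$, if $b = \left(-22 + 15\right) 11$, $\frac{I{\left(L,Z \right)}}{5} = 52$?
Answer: $225$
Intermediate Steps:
$I{\left(L,Z \right)} = 260$ ($I{\left(L,Z \right)} = 5 \cdot 52 = 260$)
$b = -77$ ($b = \left(-7\right) 11 = -77$)
$d = 42$ ($d = 61 - 19 = 42$)
$\left(I{\left(56,28 \right)} + b\right) + d = \left(260 - 77\right) + 42 = 183 + 42 = 225$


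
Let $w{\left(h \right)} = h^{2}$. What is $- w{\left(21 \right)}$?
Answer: $-441$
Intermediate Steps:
$- w{\left(21 \right)} = - 21^{2} = \left(-1\right) 441 = -441$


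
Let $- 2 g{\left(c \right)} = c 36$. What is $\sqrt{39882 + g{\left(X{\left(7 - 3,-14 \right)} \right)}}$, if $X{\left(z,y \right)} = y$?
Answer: $\sqrt{40134} \approx 200.33$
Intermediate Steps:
$g{\left(c \right)} = - 18 c$ ($g{\left(c \right)} = - \frac{c 36}{2} = - \frac{36 c}{2} = - 18 c$)
$\sqrt{39882 + g{\left(X{\left(7 - 3,-14 \right)} \right)}} = \sqrt{39882 - -252} = \sqrt{39882 + 252} = \sqrt{40134}$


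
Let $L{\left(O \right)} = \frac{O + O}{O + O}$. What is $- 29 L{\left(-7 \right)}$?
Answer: $-29$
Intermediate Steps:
$L{\left(O \right)} = 1$ ($L{\left(O \right)} = \frac{2 O}{2 O} = 2 O \frac{1}{2 O} = 1$)
$- 29 L{\left(-7 \right)} = \left(-29\right) 1 = -29$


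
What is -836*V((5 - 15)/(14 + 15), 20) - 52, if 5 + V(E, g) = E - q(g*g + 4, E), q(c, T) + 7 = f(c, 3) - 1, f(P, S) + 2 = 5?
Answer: 6852/29 ≈ 236.28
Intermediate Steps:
f(P, S) = 3 (f(P, S) = -2 + 5 = 3)
q(c, T) = -5 (q(c, T) = -7 + (3 - 1) = -7 + 2 = -5)
V(E, g) = E (V(E, g) = -5 + (E - 1*(-5)) = -5 + (E + 5) = -5 + (5 + E) = E)
-836*V((5 - 15)/(14 + 15), 20) - 52 = -836*(5 - 15)/(14 + 15) - 52 = -(-8360)/29 - 52 = -836*(-10/29) - 52 = 8360/29 - 52 = 6852/29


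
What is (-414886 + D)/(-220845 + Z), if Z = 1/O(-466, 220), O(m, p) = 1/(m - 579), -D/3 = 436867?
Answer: 1725487/221890 ≈ 7.7763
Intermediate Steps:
D = -1310601 (D = -3*436867 = -1310601)
O(m, p) = 1/(-579 + m)
Z = -1045 (Z = 1/(1/(-579 - 466)) = 1/(1/(-1045)) = 1/(-1/1045) = -1045)
(-414886 + D)/(-220845 + Z) = (-414886 - 1310601)/(-220845 - 1045) = -1725487/(-221890) = -1725487*(-1/221890) = 1725487/221890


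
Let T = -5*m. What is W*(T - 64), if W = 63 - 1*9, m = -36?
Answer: 6264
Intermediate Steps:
T = 180 (T = -5*(-36) = 180)
W = 54 (W = 63 - 9 = 54)
W*(T - 64) = 54*(180 - 64) = 54*116 = 6264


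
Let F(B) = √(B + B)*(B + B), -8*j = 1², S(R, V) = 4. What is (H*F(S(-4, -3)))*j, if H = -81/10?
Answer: 81*√2/5 ≈ 22.910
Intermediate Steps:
j = -⅛ (j = -⅛*1² = -⅛*1 = -⅛ ≈ -0.12500)
F(B) = 2*√2*B^(3/2) (F(B) = √(2*B)*(2*B) = (√2*√B)*(2*B) = 2*√2*B^(3/2))
H = -81/10 (H = -81*⅒ = -81/10 ≈ -8.1000)
(H*F(S(-4, -3)))*j = -81*√2*4^(3/2)/5*(-⅛) = -81*√2*8/5*(-⅛) = -648*√2/5*(-⅛) = 81*√2/5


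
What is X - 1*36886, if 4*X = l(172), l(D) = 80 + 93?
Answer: -147371/4 ≈ -36843.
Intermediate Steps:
l(D) = 173
X = 173/4 (X = (1/4)*173 = 173/4 ≈ 43.250)
X - 1*36886 = 173/4 - 1*36886 = 173/4 - 36886 = -147371/4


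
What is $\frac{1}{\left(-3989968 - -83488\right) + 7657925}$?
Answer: $\frac{1}{3751445} \approx 2.6656 \cdot 10^{-7}$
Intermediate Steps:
$\frac{1}{\left(-3989968 - -83488\right) + 7657925} = \frac{1}{\left(-3989968 + 83488\right) + 7657925} = \frac{1}{-3906480 + 7657925} = \frac{1}{3751445}$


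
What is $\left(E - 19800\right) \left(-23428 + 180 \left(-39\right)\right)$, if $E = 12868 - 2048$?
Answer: $273423040$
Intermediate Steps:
$E = 10820$ ($E = 12868 - 2048 = 10820$)
$\left(E - 19800\right) \left(-23428 + 180 \left(-39\right)\right) = \left(10820 - 19800\right) \left(-23428 + 180 \left(-39\right)\right) = - 8980 \left(-23428 - 7020\right) = \left(-8980\right) \left(-30448\right) = 273423040$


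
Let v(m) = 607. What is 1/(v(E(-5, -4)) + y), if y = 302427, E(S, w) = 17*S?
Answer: 1/303034 ≈ 3.3000e-6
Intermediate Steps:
1/(v(E(-5, -4)) + y) = 1/(607 + 302427) = 1/303034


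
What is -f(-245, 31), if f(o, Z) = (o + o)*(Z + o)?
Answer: -104860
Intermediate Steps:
f(o, Z) = 2*o*(Z + o) (f(o, Z) = (2*o)*(Z + o) = 2*o*(Z + o))
-f(-245, 31) = -2*(-245)*(31 - 245) = -2*(-245)*(-214) = -1*104860 = -104860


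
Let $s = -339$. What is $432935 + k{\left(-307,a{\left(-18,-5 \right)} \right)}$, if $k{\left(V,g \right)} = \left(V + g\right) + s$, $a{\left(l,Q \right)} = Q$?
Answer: $432284$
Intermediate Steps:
$k{\left(V,g \right)} = -339 + V + g$ ($k{\left(V,g \right)} = \left(V + g\right) - 339 = -339 + V + g$)
$432935 + k{\left(-307,a{\left(-18,-5 \right)} \right)} = 432935 - 651 = 432284$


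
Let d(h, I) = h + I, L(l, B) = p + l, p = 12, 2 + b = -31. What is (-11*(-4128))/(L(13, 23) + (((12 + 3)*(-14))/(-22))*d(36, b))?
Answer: 249744/295 ≈ 846.59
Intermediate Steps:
b = -33 (b = -2 - 31 = -33)
L(l, B) = 12 + l
d(h, I) = I + h
(-11*(-4128))/(L(13, 23) + (((12 + 3)*(-14))/(-22))*d(36, b)) = (-11*(-4128))/((12 + 13) + (((12 + 3)*(-14))/(-22))*(-33 + 36)) = 45408/(25 + ((15*(-14))*(-1/22))*3) = 45408/(25 - 210*(-1/22)*3) = 45408/(25 + (105/11)*3) = 45408/(25 + 315/11) = 45408/(590/11) = 45408*(11/590) = 249744/295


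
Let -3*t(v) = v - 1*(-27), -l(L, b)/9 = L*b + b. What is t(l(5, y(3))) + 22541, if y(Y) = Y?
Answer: 22586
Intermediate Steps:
l(L, b) = -9*b - 9*L*b (l(L, b) = -9*(L*b + b) = -9*(b + L*b) = -9*b - 9*L*b)
t(v) = -9 - v/3 (t(v) = -(v - 1*(-27))/3 = -(v + 27)/3 = -(27 + v)/3 = -9 - v/3)
t(l(5, y(3))) + 22541 = (-9 - (-3)*3*(1 + 5)) + 22541 = (-9 - (-3)*3*6) + 22541 = (-9 - ⅓*(-162)) + 22541 = (-9 + 54) + 22541 = 45 + 22541 = 22586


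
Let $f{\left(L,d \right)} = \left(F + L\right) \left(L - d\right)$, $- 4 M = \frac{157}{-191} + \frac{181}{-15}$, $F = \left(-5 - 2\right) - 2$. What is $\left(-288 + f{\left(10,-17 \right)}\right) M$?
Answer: $- \frac{1606281}{1910} \approx -840.98$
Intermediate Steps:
$F = -9$ ($F = -7 - 2 = -9$)
$M = \frac{18463}{5730}$ ($M = - \frac{\frac{157}{-191} + \frac{181}{-15}}{4} = - \frac{157 \left(- \frac{1}{191}\right) + 181 \left(- \frac{1}{15}\right)}{4} = - \frac{- \frac{157}{191} - \frac{181}{15}}{4} = \left(- \frac{1}{4}\right) \left(- \frac{36926}{2865}\right) = \frac{18463}{5730} \approx 3.2222$)
$f{\left(L,d \right)} = \left(-9 + L\right) \left(L - d\right)$
$\left(-288 + f{\left(10,-17 \right)}\right) M = \left(-288 + \left(10^{2} - 90 + 9 \left(-17\right) - 10 \left(-17\right)\right)\right) \frac{18463}{5730} = \left(-288 + \left(100 - 90 - 153 + 170\right)\right) \frac{18463}{5730} = \left(-288 + 27\right) \frac{18463}{5730} = \left(-261\right) \frac{18463}{5730} = - \frac{1606281}{1910}$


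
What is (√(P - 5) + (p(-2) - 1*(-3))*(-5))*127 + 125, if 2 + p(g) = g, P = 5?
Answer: 760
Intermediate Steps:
p(g) = -2 + g
(√(P - 5) + (p(-2) - 1*(-3))*(-5))*127 + 125 = (√(5 - 5) + ((-2 - 2) - 1*(-3))*(-5))*127 + 125 = (√0 + (-4 + 3)*(-5))*127 + 125 = (0 - 1*(-5))*127 + 125 = (0 + 5)*127 + 125 = 5*127 + 125 = 635 + 125 = 760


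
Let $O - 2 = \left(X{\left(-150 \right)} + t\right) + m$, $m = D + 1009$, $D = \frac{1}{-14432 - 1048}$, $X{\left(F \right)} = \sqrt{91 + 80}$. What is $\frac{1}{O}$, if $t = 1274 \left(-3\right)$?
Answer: $- \frac{673601069880}{1893451674148561} - \frac{718891200 \sqrt{19}}{1893451674148561} \approx -0.00035741$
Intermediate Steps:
$X{\left(F \right)} = 3 \sqrt{19}$ ($X{\left(F \right)} = \sqrt{171} = 3 \sqrt{19}$)
$D = - \frac{1}{15480}$ ($D = \frac{1}{-15480} = - \frac{1}{15480} \approx -6.4599 \cdot 10^{-5}$)
$t = -3822$
$m = \frac{15619319}{15480}$ ($m = - \frac{1}{15480} + 1009 = \frac{15619319}{15480} \approx 1009.0$)
$O = - \frac{43514281}{15480} + 3 \sqrt{19}$ ($O = 2 + \left(\left(3 \sqrt{19} - 3822\right) + \frac{15619319}{15480}\right) = 2 + \left(\left(-3822 + 3 \sqrt{19}\right) + \frac{15619319}{15480}\right) = 2 - \left(\frac{43545241}{15480} - 3 \sqrt{19}\right) = - \frac{43514281}{15480} + 3 \sqrt{19} \approx -2797.9$)
$\frac{1}{O} = \frac{1}{- \frac{43514281}{15480} + 3 \sqrt{19}}$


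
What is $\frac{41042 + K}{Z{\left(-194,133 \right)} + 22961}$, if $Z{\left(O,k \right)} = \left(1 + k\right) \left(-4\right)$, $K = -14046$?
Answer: $\frac{26996}{22425} \approx 1.2038$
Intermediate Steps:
$Z{\left(O,k \right)} = -4 - 4 k$
$\frac{41042 + K}{Z{\left(-194,133 \right)} + 22961} = \frac{41042 - 14046}{\left(-4 - 532\right) + 22961} = \frac{26996}{\left(-4 - 532\right) + 22961} = \frac{26996}{-536 + 22961} = \frac{26996}{22425}$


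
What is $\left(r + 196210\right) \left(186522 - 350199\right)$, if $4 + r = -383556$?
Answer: $30664885950$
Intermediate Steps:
$r = -383560$ ($r = -4 - 383556 = -383560$)
$\left(r + 196210\right) \left(186522 - 350199\right) = \left(-383560 + 196210\right) \left(186522 - 350199\right) = \left(-187350\right) \left(-163677\right) = 30664885950$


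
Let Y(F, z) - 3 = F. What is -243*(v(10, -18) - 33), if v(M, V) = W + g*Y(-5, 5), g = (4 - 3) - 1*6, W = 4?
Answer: 4617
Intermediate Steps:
Y(F, z) = 3 + F
g = -5 (g = 1 - 6 = -5)
v(M, V) = 14 (v(M, V) = 4 - 5*(3 - 5) = 4 - 5*(-2) = 4 + 10 = 14)
-243*(v(10, -18) - 33) = -243*(14 - 33) = -243*(-19) = 4617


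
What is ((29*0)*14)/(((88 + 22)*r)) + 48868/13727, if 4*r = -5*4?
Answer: 48868/13727 ≈ 3.5600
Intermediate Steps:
r = -5 (r = (-5*4)/4 = (¼)*(-20) = -5)
((29*0)*14)/(((88 + 22)*r)) + 48868/13727 = ((29*0)*14)/(((88 + 22)*(-5))) + 48868/13727 = (0*14)/((110*(-5))) + 48868*(1/13727) = 0/(-550) + 48868/13727 = 0*(-1/550) + 48868/13727 = 0 + 48868/13727 = 48868/13727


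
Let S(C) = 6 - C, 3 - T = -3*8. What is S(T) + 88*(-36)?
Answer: -3189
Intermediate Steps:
T = 27 (T = 3 - (-3)*8 = 3 - 1*(-24) = 3 + 24 = 27)
S(T) + 88*(-36) = (6 - 1*27) + 88*(-36) = (6 - 27) - 3168 = -21 - 3168 = -3189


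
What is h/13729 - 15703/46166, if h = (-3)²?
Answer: -5248073/15458854 ≈ -0.33949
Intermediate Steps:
h = 9
h/13729 - 15703/46166 = 9/13729 - 15703/46166 = 9*(1/13729) - 15703*1/46166 = 9/13729 - 383/1126 = -5248073/15458854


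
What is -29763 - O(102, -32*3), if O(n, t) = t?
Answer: -29667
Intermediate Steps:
-29763 - O(102, -32*3) = -29763 - (-32)*3 = -29763 - 1*(-96) = -29763 + 96 = -29667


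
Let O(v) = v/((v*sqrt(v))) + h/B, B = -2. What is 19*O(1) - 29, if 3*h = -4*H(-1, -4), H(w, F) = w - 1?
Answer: -106/3 ≈ -35.333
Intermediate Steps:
H(w, F) = -1 + w
h = 8/3 (h = (-4*(-1 - 1))/3 = (-4*(-2))/3 = (1/3)*8 = 8/3 ≈ 2.6667)
O(v) = -4/3 + 1/sqrt(v) (O(v) = v/((v*sqrt(v))) + (8/3)/(-2) = v/(v**(3/2)) + (8/3)*(-1/2) = v/v**(3/2) - 4/3 = 1/sqrt(v) - 4/3 = -4/3 + 1/sqrt(v))
19*O(1) - 29 = 19*(-4/3 + 1/sqrt(1)) - 29 = 19*(-4/3 + 1) - 29 = 19*(-1/3) - 29 = -19/3 - 29 = -106/3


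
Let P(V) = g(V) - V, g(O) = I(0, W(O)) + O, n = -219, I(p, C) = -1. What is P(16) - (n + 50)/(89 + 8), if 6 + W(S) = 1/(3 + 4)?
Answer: 72/97 ≈ 0.74227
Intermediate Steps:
W(S) = -41/7 (W(S) = -6 + 1/(3 + 4) = -6 + 1/7 = -6 + ⅐ = -41/7)
g(O) = -1 + O
P(V) = -1 (P(V) = (-1 + V) - V = -1)
P(16) - (n + 50)/(89 + 8) = -1 - (-219 + 50)/(89 + 8) = -1 - (-169)/97 = -1 - 1*(-169/97) = -1 + 169/97 = 72/97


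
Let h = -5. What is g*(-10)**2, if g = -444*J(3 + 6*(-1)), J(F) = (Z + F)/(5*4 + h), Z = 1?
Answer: 5920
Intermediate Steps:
J(F) = 1/15 + F/15 (J(F) = (1 + F)/(5*4 - 5) = (1 + F)/(20 - 5) = (1 + F)/15 = (1 + F)*(1/15) = 1/15 + F/15)
g = 296/5 (g = -444*(1/15 + (3 + 6*(-1))/15) = -444*(1/15 + (3 - 6)/15) = -444*(1/15 + (1/15)*(-3)) = -444*(1/15 - 1/5) = -444*(-2/15) = 296/5 ≈ 59.200)
g*(-10)**2 = (296/5)*(-10)**2 = (296/5)*100 = 5920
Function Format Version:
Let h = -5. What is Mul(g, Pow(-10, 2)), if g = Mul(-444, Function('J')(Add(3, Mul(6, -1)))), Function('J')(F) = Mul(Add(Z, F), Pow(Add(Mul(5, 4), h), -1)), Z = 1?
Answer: 5920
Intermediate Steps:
Function('J')(F) = Add(Rational(1, 15), Mul(Rational(1, 15), F)) (Function('J')(F) = Mul(Add(1, F), Pow(Add(Mul(5, 4), -5), -1)) = Mul(Add(1, F), Pow(Add(20, -5), -1)) = Mul(Add(1, F), Pow(15, -1)) = Mul(Add(1, F), Rational(1, 15)) = Add(Rational(1, 15), Mul(Rational(1, 15), F)))
g = Rational(296, 5) (g = Mul(-444, Add(Rational(1, 15), Mul(Rational(1, 15), Add(3, Mul(6, -1))))) = Mul(-444, Add(Rational(1, 15), Mul(Rational(1, 15), Add(3, -6)))) = Mul(-444, Add(Rational(1, 15), Mul(Rational(1, 15), -3))) = Mul(-444, Add(Rational(1, 15), Rational(-1, 5))) = Mul(-444, Rational(-2, 15)) = Rational(296, 5) ≈ 59.200)
Mul(g, Pow(-10, 2)) = Mul(Rational(296, 5), Pow(-10, 2)) = Mul(Rational(296, 5), 100) = 5920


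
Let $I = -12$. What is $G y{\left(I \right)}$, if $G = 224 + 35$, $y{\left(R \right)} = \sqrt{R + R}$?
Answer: $518 i \sqrt{6} \approx 1268.8 i$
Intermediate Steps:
$y{\left(R \right)} = \sqrt{2} \sqrt{R}$ ($y{\left(R \right)} = \sqrt{2 R} = \sqrt{2} \sqrt{R}$)
$G = 259$
$G y{\left(I \right)} = 259 \sqrt{2} \sqrt{-12} = 259 \sqrt{2} \cdot 2 i \sqrt{3} = 259 \cdot 2 i \sqrt{6} = 518 i \sqrt{6}$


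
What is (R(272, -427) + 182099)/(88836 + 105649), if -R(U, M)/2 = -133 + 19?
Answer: 182327/194485 ≈ 0.93749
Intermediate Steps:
R(U, M) = 228 (R(U, M) = -2*(-133 + 19) = -2*(-114) = 228)
(R(272, -427) + 182099)/(88836 + 105649) = (228 + 182099)/(88836 + 105649) = 182327/194485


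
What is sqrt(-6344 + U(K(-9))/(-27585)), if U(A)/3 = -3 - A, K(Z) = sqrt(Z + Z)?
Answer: sqrt(-59596960335 + 3065*I*sqrt(2))/3065 ≈ 2.8965e-6 + 79.649*I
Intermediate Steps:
K(Z) = sqrt(2)*sqrt(Z) (K(Z) = sqrt(2*Z) = sqrt(2)*sqrt(Z))
U(A) = -9 - 3*A (U(A) = 3*(-3 - A) = -9 - 3*A)
sqrt(-6344 + U(K(-9))/(-27585)) = sqrt(-6344 + (-9 - 3*sqrt(2)*sqrt(-9))/(-27585)) = sqrt(-6344 + (-9 - 3*sqrt(2)*3*I)*(-1/27585)) = sqrt(-6344 + (-9 - 9*I*sqrt(2))*(-1/27585)) = sqrt(-6344 + (1/3065 + I*sqrt(2)/3065)) = sqrt(-19444359/3065 + I*sqrt(2)/3065)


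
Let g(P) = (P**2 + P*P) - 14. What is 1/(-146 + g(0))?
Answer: -1/160 ≈ -0.0062500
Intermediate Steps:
g(P) = -14 + 2*P**2 (g(P) = (P**2 + P**2) - 14 = 2*P**2 - 14 = -14 + 2*P**2)
1/(-146 + g(0)) = 1/(-146 + (-14 + 2*0**2)) = 1/(-146 + (-14 + 2*0)) = 1/(-146 + (-14 + 0)) = 1/(-146 - 14) = 1/(-160) = -1/160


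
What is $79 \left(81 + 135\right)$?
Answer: $17064$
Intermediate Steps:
$79 \left(81 + 135\right) = 79 \cdot 216 = 17064$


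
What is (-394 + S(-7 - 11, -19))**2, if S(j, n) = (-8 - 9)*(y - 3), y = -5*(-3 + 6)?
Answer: 7744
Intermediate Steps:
y = -15 (y = -5*3 = -15)
S(j, n) = 306 (S(j, n) = (-8 - 9)*(-15 - 3) = -17*(-18) = 306)
(-394 + S(-7 - 11, -19))**2 = (-394 + 306)**2 = (-88)**2 = 7744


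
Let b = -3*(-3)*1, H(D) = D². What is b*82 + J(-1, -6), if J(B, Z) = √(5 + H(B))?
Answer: 738 + √6 ≈ 740.45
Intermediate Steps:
J(B, Z) = √(5 + B²)
b = 9 (b = 9*1 = 9)
b*82 + J(-1, -6) = 9*82 + √(5 + (-1)²) = 738 + √(5 + 1) = 738 + √6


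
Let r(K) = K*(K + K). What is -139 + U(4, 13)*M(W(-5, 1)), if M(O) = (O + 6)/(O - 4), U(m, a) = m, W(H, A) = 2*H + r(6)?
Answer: -3895/29 ≈ -134.31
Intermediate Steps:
r(K) = 2*K**2 (r(K) = K*(2*K) = 2*K**2)
W(H, A) = 72 + 2*H (W(H, A) = 2*H + 2*6**2 = 2*H + 2*36 = 2*H + 72 = 72 + 2*H)
M(O) = (6 + O)/(-4 + O)
-139 + U(4, 13)*M(W(-5, 1)) = -139 + 4*((6 + (72 + 2*(-5)))/(-4 + (72 + 2*(-5)))) = -139 + 4*((6 + (72 - 10))/(-4 + (72 - 10))) = -139 + 4*((6 + 62)/(-4 + 62)) = -139 + 4*(68/58) = -139 + 4*((1/58)*68) = -139 + 4*(34/29) = -139 + 136/29 = -3895/29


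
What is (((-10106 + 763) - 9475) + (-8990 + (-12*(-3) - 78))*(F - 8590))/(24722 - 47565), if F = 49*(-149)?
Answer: -143508694/22843 ≈ -6282.4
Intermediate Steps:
F = -7301
(((-10106 + 763) - 9475) + (-8990 + (-12*(-3) - 78))*(F - 8590))/(24722 - 47565) = (((-10106 + 763) - 9475) + (-8990 + (-12*(-3) - 78))*(-7301 - 8590))/(24722 - 47565) = ((-9343 - 9475) + (-8990 + (36 - 78))*(-15891))/(-22843) = (-18818 + (-8990 - 42)*(-15891))*(-1/22843) = (-18818 - 9032*(-15891))*(-1/22843) = (-18818 + 143527512)*(-1/22843) = 143508694*(-1/22843) = -143508694/22843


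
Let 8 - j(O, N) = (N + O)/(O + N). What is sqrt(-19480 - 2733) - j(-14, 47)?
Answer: -7 + I*sqrt(22213) ≈ -7.0 + 149.04*I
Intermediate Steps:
j(O, N) = 7 (j(O, N) = 8 - (N + O)/(O + N) = 8 - (N + O)/(N + O) = 8 - 1*1 = 8 - 1 = 7)
sqrt(-19480 - 2733) - j(-14, 47) = sqrt(-19480 - 2733) - 1*7 = sqrt(-22213) - 7 = I*sqrt(22213) - 7 = -7 + I*sqrt(22213)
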